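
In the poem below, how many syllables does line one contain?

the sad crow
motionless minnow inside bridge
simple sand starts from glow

Line one: the(1) + sad(1) + crow(1) = 3

3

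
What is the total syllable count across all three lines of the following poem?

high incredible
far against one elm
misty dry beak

Line 1: high (1), incredible (4) → 5
Line 2: far (1), against (2), one (1), elm (1) → 5
Line 3: misty (2), dry (1), beak (1) → 4
Total: 5 + 5 + 4 = 14

14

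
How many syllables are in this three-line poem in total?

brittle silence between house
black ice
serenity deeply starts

16

Line 1: brittle(2) + silence(2) + between(2) + house(1) = 7
Line 2: black(1) + ice(1) = 2
Line 3: serenity(4) + deeply(2) + starts(1) = 7
Total: 7 + 2 + 7 = 16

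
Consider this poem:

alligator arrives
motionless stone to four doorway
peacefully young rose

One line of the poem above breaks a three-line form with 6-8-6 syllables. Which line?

The third line

Line 1: alligator(4) + arrives(2) = 6 ✓
Line 2: motionless(3) + stone(1) + to(1) + four(1) + doorway(2) = 8 ✓
Line 3: peacefully(3) + young(1) + rose(1) = 5 (expected 6)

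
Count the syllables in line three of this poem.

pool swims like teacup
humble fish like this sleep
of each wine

Line three: of (1), each (1), wine (1) → 3

3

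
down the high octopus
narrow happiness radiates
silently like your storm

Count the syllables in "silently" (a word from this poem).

3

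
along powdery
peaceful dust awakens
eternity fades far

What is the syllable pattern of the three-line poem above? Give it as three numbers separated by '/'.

5/6/6

Line 1: along (2), powdery (3) → 5
Line 2: peaceful (2), dust (1), awakens (3) → 6
Line 3: eternity (4), fades (1), far (1) → 6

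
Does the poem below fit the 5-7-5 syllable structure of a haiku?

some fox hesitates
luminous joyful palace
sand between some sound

Line 1: "some fox hesitates": 1+1+3 = 5 ✓
Line 2: "luminous joyful palace": 3+2+2 = 7 ✓
Line 3: "sand between some sound": 1+2+1+1 = 5 ✓

Yes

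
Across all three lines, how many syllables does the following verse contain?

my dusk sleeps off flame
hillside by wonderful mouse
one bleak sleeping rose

17

Line 1: my(1) + dusk(1) + sleeps(1) + off(1) + flame(1) = 5
Line 2: hillside(2) + by(1) + wonderful(3) + mouse(1) = 7
Line 3: one(1) + bleak(1) + sleeping(2) + rose(1) = 5
Total: 5 + 7 + 5 = 17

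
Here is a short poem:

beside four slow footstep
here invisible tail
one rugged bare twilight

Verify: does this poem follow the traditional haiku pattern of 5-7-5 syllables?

Line 1: "beside four slow footstep": 2+1+1+2 = 6 (expected 5)
Line 2: "here invisible tail": 1+4+1 = 6 (expected 7)
Line 3: "one rugged bare twilight": 1+2+1+2 = 6 (expected 5)

No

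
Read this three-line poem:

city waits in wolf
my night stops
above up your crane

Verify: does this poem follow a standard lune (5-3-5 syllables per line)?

Yes

Line 1: city (2), waits (1), in (1), wolf (1) → 5 ✓
Line 2: my (1), night (1), stops (1) → 3 ✓
Line 3: above (2), up (1), your (1), crane (1) → 5 ✓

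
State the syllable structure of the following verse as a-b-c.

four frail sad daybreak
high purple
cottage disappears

5-3-5

Line 1: "four frail sad daybreak": 1+1+1+2 = 5
Line 2: "high purple": 1+2 = 3
Line 3: "cottage disappears": 2+3 = 5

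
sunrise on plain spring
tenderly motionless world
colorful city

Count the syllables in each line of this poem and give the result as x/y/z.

5/7/5

Line 1: sunrise(2) + on(1) + plain(1) + spring(1) = 5
Line 2: tenderly(3) + motionless(3) + world(1) = 7
Line 3: colorful(3) + city(2) = 5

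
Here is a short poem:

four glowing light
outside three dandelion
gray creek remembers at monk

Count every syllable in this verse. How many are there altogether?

18

Line 1: four(1) + glowing(2) + light(1) = 4
Line 2: outside(2) + three(1) + dandelion(4) = 7
Line 3: gray(1) + creek(1) + remembers(3) + at(1) + monk(1) = 7
Total: 4 + 7 + 7 = 18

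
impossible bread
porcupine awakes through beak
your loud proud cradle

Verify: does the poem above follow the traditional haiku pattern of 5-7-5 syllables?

Yes

Line 1: "impossible bread": 4+1 = 5 ✓
Line 2: "porcupine awakes through beak": 3+2+1+1 = 7 ✓
Line 3: "your loud proud cradle": 1+1+1+2 = 5 ✓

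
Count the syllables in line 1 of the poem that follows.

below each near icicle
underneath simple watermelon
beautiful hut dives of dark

Line 1: "below each near icicle": 2+1+1+3 = 7

7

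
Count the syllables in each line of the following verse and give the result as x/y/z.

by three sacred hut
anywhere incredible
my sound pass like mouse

Line 1: by (1), three (1), sacred (2), hut (1) → 5
Line 2: anywhere (3), incredible (4) → 7
Line 3: my (1), sound (1), pass (1), like (1), mouse (1) → 5

5/7/5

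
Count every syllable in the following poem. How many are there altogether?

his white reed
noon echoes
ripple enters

10

Line 1: "his white reed": 1+1+1 = 3
Line 2: "noon echoes": 1+2 = 3
Line 3: "ripple enters": 2+2 = 4
Total: 3 + 3 + 4 = 10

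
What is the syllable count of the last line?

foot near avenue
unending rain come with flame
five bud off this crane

5

The last line: five(1) + bud(1) + off(1) + this(1) + crane(1) = 5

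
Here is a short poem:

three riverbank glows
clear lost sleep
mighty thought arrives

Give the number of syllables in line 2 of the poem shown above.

3

Line 2: clear (1), lost (1), sleep (1) → 3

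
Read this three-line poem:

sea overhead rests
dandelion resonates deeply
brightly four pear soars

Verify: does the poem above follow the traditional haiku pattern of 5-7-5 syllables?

No

Line 1: sea (1), overhead (3), rests (1) → 5 ✓
Line 2: dandelion (4), resonates (3), deeply (2) → 9 (expected 7)
Line 3: brightly (2), four (1), pear (1), soars (1) → 5 ✓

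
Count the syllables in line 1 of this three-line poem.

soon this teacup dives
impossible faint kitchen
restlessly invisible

Line 1: soon(1) + this(1) + teacup(2) + dives(1) = 5

5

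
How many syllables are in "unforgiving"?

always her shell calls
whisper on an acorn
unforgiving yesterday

4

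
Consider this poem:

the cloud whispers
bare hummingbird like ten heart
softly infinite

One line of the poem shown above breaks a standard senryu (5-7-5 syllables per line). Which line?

The first line

Line 1: the (1), cloud (1), whispers (2) → 4 (expected 5)
Line 2: bare (1), hummingbird (3), like (1), ten (1), heart (1) → 7 ✓
Line 3: softly (2), infinite (3) → 5 ✓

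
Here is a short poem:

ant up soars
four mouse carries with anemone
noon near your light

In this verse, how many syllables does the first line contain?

3

The first line: "ant up soars": 1+1+1 = 3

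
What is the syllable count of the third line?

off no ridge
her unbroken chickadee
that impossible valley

7

The third line: "that impossible valley": 1+4+2 = 7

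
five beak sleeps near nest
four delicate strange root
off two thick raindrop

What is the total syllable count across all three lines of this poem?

Line 1: five (1), beak (1), sleeps (1), near (1), nest (1) → 5
Line 2: four (1), delicate (3), strange (1), root (1) → 6
Line 3: off (1), two (1), thick (1), raindrop (2) → 5
Total: 5 + 6 + 5 = 16

16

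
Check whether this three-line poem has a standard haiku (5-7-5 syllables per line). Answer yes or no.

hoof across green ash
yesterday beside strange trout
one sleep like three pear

Line 1: "hoof across green ash": 1+2+1+1 = 5 ✓
Line 2: "yesterday beside strange trout": 3+2+1+1 = 7 ✓
Line 3: "one sleep like three pear": 1+1+1+1+1 = 5 ✓

Yes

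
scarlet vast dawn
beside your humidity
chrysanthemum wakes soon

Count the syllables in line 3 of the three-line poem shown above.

6

Line 3: "chrysanthemum wakes soon": 4+1+1 = 6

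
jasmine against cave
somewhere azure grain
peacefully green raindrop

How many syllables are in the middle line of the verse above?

The middle line: "somewhere azure grain": 2+2+1 = 5

5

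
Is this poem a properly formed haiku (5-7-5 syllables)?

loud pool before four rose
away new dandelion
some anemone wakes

No

Line 1: "loud pool before four rose": 1+1+2+1+1 = 6 (expected 5)
Line 2: "away new dandelion": 2+1+4 = 7 ✓
Line 3: "some anemone wakes": 1+4+1 = 6 (expected 5)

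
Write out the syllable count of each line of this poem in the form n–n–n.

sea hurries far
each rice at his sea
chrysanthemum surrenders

Line 1: sea(1) + hurries(2) + far(1) = 4
Line 2: each(1) + rice(1) + at(1) + his(1) + sea(1) = 5
Line 3: chrysanthemum(4) + surrenders(3) = 7

4–5–7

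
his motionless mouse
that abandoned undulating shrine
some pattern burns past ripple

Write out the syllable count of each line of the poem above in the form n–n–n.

Line 1: his (1), motionless (3), mouse (1) → 5
Line 2: that (1), abandoned (3), undulating (4), shrine (1) → 9
Line 3: some (1), pattern (2), burns (1), past (1), ripple (2) → 7

5–9–7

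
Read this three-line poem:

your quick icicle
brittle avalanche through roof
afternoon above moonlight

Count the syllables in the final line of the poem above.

7

The final line: afternoon (3), above (2), moonlight (2) → 7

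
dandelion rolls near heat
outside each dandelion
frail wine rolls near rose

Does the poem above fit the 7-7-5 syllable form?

Yes

Line 1: dandelion (4), rolls (1), near (1), heat (1) → 7 ✓
Line 2: outside (2), each (1), dandelion (4) → 7 ✓
Line 3: frail (1), wine (1), rolls (1), near (1), rose (1) → 5 ✓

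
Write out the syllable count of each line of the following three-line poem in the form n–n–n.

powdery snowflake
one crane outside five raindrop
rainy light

Line 1: powdery (3), snowflake (2) → 5
Line 2: one (1), crane (1), outside (2), five (1), raindrop (2) → 7
Line 3: rainy (2), light (1) → 3

5–7–3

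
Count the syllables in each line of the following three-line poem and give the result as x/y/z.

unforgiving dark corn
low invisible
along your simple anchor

6/5/7

Line 1: "unforgiving dark corn": 4+1+1 = 6
Line 2: "low invisible": 1+4 = 5
Line 3: "along your simple anchor": 2+1+2+2 = 7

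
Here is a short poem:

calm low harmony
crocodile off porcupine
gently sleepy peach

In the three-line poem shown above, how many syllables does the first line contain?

The first line: calm(1) + low(1) + harmony(3) = 5

5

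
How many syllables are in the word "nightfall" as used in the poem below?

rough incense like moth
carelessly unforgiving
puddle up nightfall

2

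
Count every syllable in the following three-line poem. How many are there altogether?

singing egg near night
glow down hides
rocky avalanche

Line 1: "singing egg near night": 2+1+1+1 = 5
Line 2: "glow down hides": 1+1+1 = 3
Line 3: "rocky avalanche": 2+3 = 5
Total: 5 + 3 + 5 = 13

13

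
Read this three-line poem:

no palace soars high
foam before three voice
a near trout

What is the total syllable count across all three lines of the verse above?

13

Line 1: no (1), palace (2), soars (1), high (1) → 5
Line 2: foam (1), before (2), three (1), voice (1) → 5
Line 3: a (1), near (1), trout (1) → 3
Total: 5 + 5 + 3 = 13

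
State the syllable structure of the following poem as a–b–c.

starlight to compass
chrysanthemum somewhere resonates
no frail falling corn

5–9–5

Line 1: "starlight to compass": 2+1+2 = 5
Line 2: "chrysanthemum somewhere resonates": 4+2+3 = 9
Line 3: "no frail falling corn": 1+1+2+1 = 5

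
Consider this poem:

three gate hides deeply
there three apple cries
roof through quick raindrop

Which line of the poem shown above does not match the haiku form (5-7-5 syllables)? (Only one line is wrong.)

Line 2

Line 1: three(1) + gate(1) + hides(1) + deeply(2) = 5 ✓
Line 2: there(1) + three(1) + apple(2) + cries(1) = 5 (expected 7)
Line 3: roof(1) + through(1) + quick(1) + raindrop(2) = 5 ✓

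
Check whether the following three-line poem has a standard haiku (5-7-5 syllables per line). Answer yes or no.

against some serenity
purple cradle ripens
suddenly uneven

Line 1: against(2) + some(1) + serenity(4) = 7 (expected 5)
Line 2: purple(2) + cradle(2) + ripens(2) = 6 (expected 7)
Line 3: suddenly(3) + uneven(3) = 6 (expected 5)

No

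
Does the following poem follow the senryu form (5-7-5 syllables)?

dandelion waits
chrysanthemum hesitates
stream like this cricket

Yes

Line 1: "dandelion waits": 4+1 = 5 ✓
Line 2: "chrysanthemum hesitates": 4+3 = 7 ✓
Line 3: "stream like this cricket": 1+1+1+2 = 5 ✓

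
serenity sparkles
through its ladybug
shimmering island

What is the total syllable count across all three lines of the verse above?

Line 1: serenity (4), sparkles (2) → 6
Line 2: through (1), its (1), ladybug (3) → 5
Line 3: shimmering (3), island (2) → 5
Total: 6 + 5 + 5 = 16

16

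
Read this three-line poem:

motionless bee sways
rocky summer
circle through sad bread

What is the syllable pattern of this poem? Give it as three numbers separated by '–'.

5–4–5

Line 1: motionless (3), bee (1), sways (1) → 5
Line 2: rocky (2), summer (2) → 4
Line 3: circle (2), through (1), sad (1), bread (1) → 5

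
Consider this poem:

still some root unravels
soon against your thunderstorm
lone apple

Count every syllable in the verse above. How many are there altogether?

Line 1: still(1) + some(1) + root(1) + unravels(3) = 6
Line 2: soon(1) + against(2) + your(1) + thunderstorm(3) = 7
Line 3: lone(1) + apple(2) = 3
Total: 6 + 7 + 3 = 16

16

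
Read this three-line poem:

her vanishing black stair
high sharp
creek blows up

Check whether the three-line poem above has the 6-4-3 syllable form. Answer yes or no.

No

Line 1: her (1), vanishing (3), black (1), stair (1) → 6 ✓
Line 2: high (1), sharp (1) → 2 (expected 4)
Line 3: creek (1), blows (1), up (1) → 3 ✓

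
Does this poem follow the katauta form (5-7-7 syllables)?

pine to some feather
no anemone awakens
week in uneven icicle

Line 1: pine(1) + to(1) + some(1) + feather(2) = 5 ✓
Line 2: no(1) + anemone(4) + awakens(3) = 8 (expected 7)
Line 3: week(1) + in(1) + uneven(3) + icicle(3) = 8 (expected 7)

No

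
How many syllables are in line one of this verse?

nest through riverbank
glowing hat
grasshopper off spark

Line one: "nest through riverbank": 1+1+3 = 5

5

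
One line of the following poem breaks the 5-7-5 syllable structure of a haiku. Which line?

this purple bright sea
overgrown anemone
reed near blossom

The third line

Line 1: this (1), purple (2), bright (1), sea (1) → 5 ✓
Line 2: overgrown (3), anemone (4) → 7 ✓
Line 3: reed (1), near (1), blossom (2) → 4 (expected 5)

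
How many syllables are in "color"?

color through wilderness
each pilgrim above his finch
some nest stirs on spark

2

"color" has 2 syllables.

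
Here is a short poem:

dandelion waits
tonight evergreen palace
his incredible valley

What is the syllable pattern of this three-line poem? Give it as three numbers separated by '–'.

Line 1: dandelion(4) + waits(1) = 5
Line 2: tonight(2) + evergreen(3) + palace(2) = 7
Line 3: his(1) + incredible(4) + valley(2) = 7

5–7–7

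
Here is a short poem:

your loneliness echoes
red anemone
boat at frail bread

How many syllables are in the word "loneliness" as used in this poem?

3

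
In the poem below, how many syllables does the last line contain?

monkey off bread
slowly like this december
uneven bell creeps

The last line: uneven(3) + bell(1) + creeps(1) = 5

5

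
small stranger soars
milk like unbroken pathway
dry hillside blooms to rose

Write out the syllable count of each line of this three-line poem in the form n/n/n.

Line 1: small(1) + stranger(2) + soars(1) = 4
Line 2: milk(1) + like(1) + unbroken(3) + pathway(2) = 7
Line 3: dry(1) + hillside(2) + blooms(1) + to(1) + rose(1) = 6

4/7/6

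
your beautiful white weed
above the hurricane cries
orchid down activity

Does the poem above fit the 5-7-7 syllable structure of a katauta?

Line 1: your (1), beautiful (3), white (1), weed (1) → 6 (expected 5)
Line 2: above (2), the (1), hurricane (3), cries (1) → 7 ✓
Line 3: orchid (2), down (1), activity (4) → 7 ✓

No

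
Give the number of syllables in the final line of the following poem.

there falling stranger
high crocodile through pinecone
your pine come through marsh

5

The final line: your(1) + pine(1) + come(1) + through(1) + marsh(1) = 5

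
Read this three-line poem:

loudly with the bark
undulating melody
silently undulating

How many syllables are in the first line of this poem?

5

The first line: loudly(2) + with(1) + the(1) + bark(1) = 5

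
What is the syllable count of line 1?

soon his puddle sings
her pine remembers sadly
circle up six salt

Line 1: soon (1), his (1), puddle (2), sings (1) → 5

5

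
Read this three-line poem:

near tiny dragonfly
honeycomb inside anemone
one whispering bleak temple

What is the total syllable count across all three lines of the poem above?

Line 1: "near tiny dragonfly": 1+2+3 = 6
Line 2: "honeycomb inside anemone": 3+2+4 = 9
Line 3: "one whispering bleak temple": 1+3+1+2 = 7
Total: 6 + 9 + 7 = 22

22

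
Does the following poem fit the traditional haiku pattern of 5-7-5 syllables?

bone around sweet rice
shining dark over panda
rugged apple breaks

Line 1: "bone around sweet rice": 1+2+1+1 = 5 ✓
Line 2: "shining dark over panda": 2+1+2+2 = 7 ✓
Line 3: "rugged apple breaks": 2+2+1 = 5 ✓

Yes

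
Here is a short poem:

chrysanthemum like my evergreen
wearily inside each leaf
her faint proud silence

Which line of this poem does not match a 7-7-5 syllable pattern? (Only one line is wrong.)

The first line

Line 1: chrysanthemum(4) + like(1) + my(1) + evergreen(3) = 9 (expected 7)
Line 2: wearily(3) + inside(2) + each(1) + leaf(1) = 7 ✓
Line 3: her(1) + faint(1) + proud(1) + silence(2) = 5 ✓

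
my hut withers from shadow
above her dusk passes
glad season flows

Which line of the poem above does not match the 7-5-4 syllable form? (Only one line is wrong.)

Line 2

Line 1: my (1), hut (1), withers (2), from (1), shadow (2) → 7 ✓
Line 2: above (2), her (1), dusk (1), passes (2) → 6 (expected 5)
Line 3: glad (1), season (2), flows (1) → 4 ✓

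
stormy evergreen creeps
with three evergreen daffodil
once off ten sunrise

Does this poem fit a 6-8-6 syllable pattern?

No

Line 1: "stormy evergreen creeps": 2+3+1 = 6 ✓
Line 2: "with three evergreen daffodil": 1+1+3+3 = 8 ✓
Line 3: "once off ten sunrise": 1+1+1+2 = 5 (expected 6)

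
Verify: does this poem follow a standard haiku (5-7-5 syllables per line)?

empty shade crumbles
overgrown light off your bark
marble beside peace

Line 1: empty(2) + shade(1) + crumbles(2) = 5 ✓
Line 2: overgrown(3) + light(1) + off(1) + your(1) + bark(1) = 7 ✓
Line 3: marble(2) + beside(2) + peace(1) = 5 ✓

Yes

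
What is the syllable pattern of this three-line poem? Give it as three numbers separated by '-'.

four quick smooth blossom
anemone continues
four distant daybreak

Line 1: "four quick smooth blossom": 1+1+1+2 = 5
Line 2: "anemone continues": 4+3 = 7
Line 3: "four distant daybreak": 1+2+2 = 5

5-7-5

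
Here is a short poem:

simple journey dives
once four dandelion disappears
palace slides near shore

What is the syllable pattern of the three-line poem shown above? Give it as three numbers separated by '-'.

Line 1: simple (2), journey (2), dives (1) → 5
Line 2: once (1), four (1), dandelion (4), disappears (3) → 9
Line 3: palace (2), slides (1), near (1), shore (1) → 5

5-9-5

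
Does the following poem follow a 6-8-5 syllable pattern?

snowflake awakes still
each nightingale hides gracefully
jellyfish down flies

No

Line 1: "snowflake awakes still": 2+2+1 = 5 (expected 6)
Line 2: "each nightingale hides gracefully": 1+3+1+3 = 8 ✓
Line 3: "jellyfish down flies": 3+1+1 = 5 ✓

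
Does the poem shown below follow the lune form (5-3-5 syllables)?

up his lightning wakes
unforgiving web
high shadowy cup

Line 1: "up his lightning wakes": 1+1+2+1 = 5 ✓
Line 2: "unforgiving web": 4+1 = 5 (expected 3)
Line 3: "high shadowy cup": 1+3+1 = 5 ✓

No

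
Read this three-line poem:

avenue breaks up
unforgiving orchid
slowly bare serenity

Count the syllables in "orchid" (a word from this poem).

2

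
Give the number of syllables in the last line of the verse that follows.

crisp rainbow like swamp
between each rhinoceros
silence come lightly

The last line: silence(2) + come(1) + lightly(2) = 5

5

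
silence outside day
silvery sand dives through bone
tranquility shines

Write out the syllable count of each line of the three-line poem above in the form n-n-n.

5-7-5

Line 1: silence (2), outside (2), day (1) → 5
Line 2: silvery (3), sand (1), dives (1), through (1), bone (1) → 7
Line 3: tranquility (4), shines (1) → 5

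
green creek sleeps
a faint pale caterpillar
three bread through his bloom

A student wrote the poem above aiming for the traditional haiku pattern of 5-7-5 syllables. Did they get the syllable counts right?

No

Line 1: "green creek sleeps": 1+1+1 = 3 (expected 5)
Line 2: "a faint pale caterpillar": 1+1+1+4 = 7 ✓
Line 3: "three bread through his bloom": 1+1+1+1+1 = 5 ✓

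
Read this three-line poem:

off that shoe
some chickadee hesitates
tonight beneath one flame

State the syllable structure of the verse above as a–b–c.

3–7–6

Line 1: off(1) + that(1) + shoe(1) = 3
Line 2: some(1) + chickadee(3) + hesitates(3) = 7
Line 3: tonight(2) + beneath(2) + one(1) + flame(1) = 6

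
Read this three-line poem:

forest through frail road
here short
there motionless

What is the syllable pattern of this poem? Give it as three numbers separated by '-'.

5-2-4

Line 1: "forest through frail road": 2+1+1+1 = 5
Line 2: "here short": 1+1 = 2
Line 3: "there motionless": 1+3 = 4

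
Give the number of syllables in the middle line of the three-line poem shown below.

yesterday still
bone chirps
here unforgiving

The middle line: bone (1), chirps (1) → 2

2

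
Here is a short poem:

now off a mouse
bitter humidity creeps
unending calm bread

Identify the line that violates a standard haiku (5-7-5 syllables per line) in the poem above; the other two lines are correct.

Line 1: now (1), off (1), a (1), mouse (1) → 4 (expected 5)
Line 2: bitter (2), humidity (4), creeps (1) → 7 ✓
Line 3: unending (3), calm (1), bread (1) → 5 ✓

The first line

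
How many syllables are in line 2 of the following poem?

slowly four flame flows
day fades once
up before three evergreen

Line 2: day(1) + fades(1) + once(1) = 3

3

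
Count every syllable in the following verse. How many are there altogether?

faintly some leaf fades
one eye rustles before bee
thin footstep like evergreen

19

Line 1: faintly (2), some (1), leaf (1), fades (1) → 5
Line 2: one (1), eye (1), rustles (2), before (2), bee (1) → 7
Line 3: thin (1), footstep (2), like (1), evergreen (3) → 7
Total: 5 + 7 + 7 = 19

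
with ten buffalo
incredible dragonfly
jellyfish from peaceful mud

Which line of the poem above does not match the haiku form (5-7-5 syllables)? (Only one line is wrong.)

Line 1: with (1), ten (1), buffalo (3) → 5 ✓
Line 2: incredible (4), dragonfly (3) → 7 ✓
Line 3: jellyfish (3), from (1), peaceful (2), mud (1) → 7 (expected 5)

Line 3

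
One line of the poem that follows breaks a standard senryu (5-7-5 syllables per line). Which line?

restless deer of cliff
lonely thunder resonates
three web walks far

Line 3

Line 1: restless (2), deer (1), of (1), cliff (1) → 5 ✓
Line 2: lonely (2), thunder (2), resonates (3) → 7 ✓
Line 3: three (1), web (1), walks (1), far (1) → 4 (expected 5)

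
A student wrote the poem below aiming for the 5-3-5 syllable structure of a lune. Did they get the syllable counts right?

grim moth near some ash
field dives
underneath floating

No

Line 1: grim (1), moth (1), near (1), some (1), ash (1) → 5 ✓
Line 2: field (1), dives (1) → 2 (expected 3)
Line 3: underneath (3), floating (2) → 5 ✓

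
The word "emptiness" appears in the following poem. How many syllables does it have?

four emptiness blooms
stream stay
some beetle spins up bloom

3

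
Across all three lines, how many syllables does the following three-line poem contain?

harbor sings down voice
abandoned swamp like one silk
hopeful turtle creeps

17

Line 1: "harbor sings down voice": 2+1+1+1 = 5
Line 2: "abandoned swamp like one silk": 3+1+1+1+1 = 7
Line 3: "hopeful turtle creeps": 2+2+1 = 5
Total: 5 + 7 + 5 = 17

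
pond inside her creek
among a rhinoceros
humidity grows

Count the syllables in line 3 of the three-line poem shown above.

Line 3: humidity(4) + grows(1) = 5

5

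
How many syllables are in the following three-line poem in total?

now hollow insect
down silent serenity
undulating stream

17

Line 1: "now hollow insect": 1+2+2 = 5
Line 2: "down silent serenity": 1+2+4 = 7
Line 3: "undulating stream": 4+1 = 5
Total: 5 + 7 + 5 = 17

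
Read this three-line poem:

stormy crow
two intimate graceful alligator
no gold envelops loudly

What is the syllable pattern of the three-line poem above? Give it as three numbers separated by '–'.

3–10–7

Line 1: stormy(2) + crow(1) = 3
Line 2: two(1) + intimate(3) + graceful(2) + alligator(4) = 10
Line 3: no(1) + gold(1) + envelops(3) + loudly(2) = 7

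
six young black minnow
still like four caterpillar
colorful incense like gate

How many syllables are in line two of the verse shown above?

7

Line two: still (1), like (1), four (1), caterpillar (4) → 7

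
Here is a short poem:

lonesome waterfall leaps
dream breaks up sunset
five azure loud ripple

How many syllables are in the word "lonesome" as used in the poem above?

"lonesome" has 2 syllables.

2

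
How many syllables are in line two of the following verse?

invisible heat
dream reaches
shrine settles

3

Line two: "dream reaches": 1+2 = 3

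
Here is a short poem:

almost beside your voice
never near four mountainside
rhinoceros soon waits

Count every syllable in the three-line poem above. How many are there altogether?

Line 1: almost (2), beside (2), your (1), voice (1) → 6
Line 2: never (2), near (1), four (1), mountainside (3) → 7
Line 3: rhinoceros (4), soon (1), waits (1) → 6
Total: 6 + 7 + 6 = 19

19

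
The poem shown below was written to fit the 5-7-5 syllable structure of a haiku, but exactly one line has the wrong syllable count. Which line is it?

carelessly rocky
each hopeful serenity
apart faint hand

Line 1: carelessly (3), rocky (2) → 5 ✓
Line 2: each (1), hopeful (2), serenity (4) → 7 ✓
Line 3: apart (2), faint (1), hand (1) → 4 (expected 5)

Line 3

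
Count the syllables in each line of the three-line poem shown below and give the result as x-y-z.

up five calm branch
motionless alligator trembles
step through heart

4-9-3

Line 1: "up five calm branch": 1+1+1+1 = 4
Line 2: "motionless alligator trembles": 3+4+2 = 9
Line 3: "step through heart": 1+1+1 = 3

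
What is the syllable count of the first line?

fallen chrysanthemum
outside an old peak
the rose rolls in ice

The first line: "fallen chrysanthemum": 2+4 = 6

6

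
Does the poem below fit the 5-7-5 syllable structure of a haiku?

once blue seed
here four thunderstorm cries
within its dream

No

Line 1: once(1) + blue(1) + seed(1) = 3 (expected 5)
Line 2: here(1) + four(1) + thunderstorm(3) + cries(1) = 6 (expected 7)
Line 3: within(2) + its(1) + dream(1) = 4 (expected 5)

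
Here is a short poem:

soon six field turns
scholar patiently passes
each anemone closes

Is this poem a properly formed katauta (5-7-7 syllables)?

Line 1: soon(1) + six(1) + field(1) + turns(1) = 4 (expected 5)
Line 2: scholar(2) + patiently(3) + passes(2) = 7 ✓
Line 3: each(1) + anemone(4) + closes(2) = 7 ✓

No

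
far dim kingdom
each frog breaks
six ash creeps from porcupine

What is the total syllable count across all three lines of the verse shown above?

Line 1: far (1), dim (1), kingdom (2) → 4
Line 2: each (1), frog (1), breaks (1) → 3
Line 3: six (1), ash (1), creeps (1), from (1), porcupine (3) → 7
Total: 4 + 3 + 7 = 14

14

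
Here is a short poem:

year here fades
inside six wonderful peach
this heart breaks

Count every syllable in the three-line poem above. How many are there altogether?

13

Line 1: "year here fades": 1+1+1 = 3
Line 2: "inside six wonderful peach": 2+1+3+1 = 7
Line 3: "this heart breaks": 1+1+1 = 3
Total: 3 + 7 + 3 = 13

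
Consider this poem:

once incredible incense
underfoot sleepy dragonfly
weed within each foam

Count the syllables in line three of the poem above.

5

Line three: "weed within each foam": 1+2+1+1 = 5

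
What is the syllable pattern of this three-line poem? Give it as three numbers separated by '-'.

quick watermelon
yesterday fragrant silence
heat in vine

5-7-3

Line 1: "quick watermelon": 1+4 = 5
Line 2: "yesterday fragrant silence": 3+2+2 = 7
Line 3: "heat in vine": 1+1+1 = 3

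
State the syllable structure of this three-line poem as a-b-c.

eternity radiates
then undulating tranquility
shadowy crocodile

Line 1: "eternity radiates": 4+3 = 7
Line 2: "then undulating tranquility": 1+4+4 = 9
Line 3: "shadowy crocodile": 3+3 = 6

7-9-6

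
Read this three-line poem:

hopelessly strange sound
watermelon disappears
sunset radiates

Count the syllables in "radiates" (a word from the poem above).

3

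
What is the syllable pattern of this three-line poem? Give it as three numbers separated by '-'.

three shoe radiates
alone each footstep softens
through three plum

5-7-3

Line 1: three(1) + shoe(1) + radiates(3) = 5
Line 2: alone(2) + each(1) + footstep(2) + softens(2) = 7
Line 3: through(1) + three(1) + plum(1) = 3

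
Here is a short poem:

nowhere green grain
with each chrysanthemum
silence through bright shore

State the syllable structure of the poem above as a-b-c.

Line 1: nowhere (2), green (1), grain (1) → 4
Line 2: with (1), each (1), chrysanthemum (4) → 6
Line 3: silence (2), through (1), bright (1), shore (1) → 5

4-6-5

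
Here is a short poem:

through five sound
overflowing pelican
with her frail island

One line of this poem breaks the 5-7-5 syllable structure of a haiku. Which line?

Line 1: through (1), five (1), sound (1) → 3 (expected 5)
Line 2: overflowing (4), pelican (3) → 7 ✓
Line 3: with (1), her (1), frail (1), island (2) → 5 ✓

The first line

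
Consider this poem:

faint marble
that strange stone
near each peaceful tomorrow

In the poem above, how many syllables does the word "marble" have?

2

"marble" has 2 syllables.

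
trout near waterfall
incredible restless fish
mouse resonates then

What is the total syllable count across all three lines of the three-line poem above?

Line 1: trout (1), near (1), waterfall (3) → 5
Line 2: incredible (4), restless (2), fish (1) → 7
Line 3: mouse (1), resonates (3), then (1) → 5
Total: 5 + 7 + 5 = 17

17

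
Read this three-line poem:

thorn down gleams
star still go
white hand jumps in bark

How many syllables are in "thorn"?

1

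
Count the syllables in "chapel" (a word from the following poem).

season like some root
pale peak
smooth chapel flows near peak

2

"chapel" has 2 syllables.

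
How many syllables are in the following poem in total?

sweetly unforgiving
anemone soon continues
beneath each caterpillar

21

Line 1: sweetly (2), unforgiving (4) → 6
Line 2: anemone (4), soon (1), continues (3) → 8
Line 3: beneath (2), each (1), caterpillar (4) → 7
Total: 6 + 8 + 7 = 21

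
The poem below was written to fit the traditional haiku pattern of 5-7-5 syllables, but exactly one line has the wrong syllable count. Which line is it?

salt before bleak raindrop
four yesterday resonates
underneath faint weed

Line 1: salt(1) + before(2) + bleak(1) + raindrop(2) = 6 (expected 5)
Line 2: four(1) + yesterday(3) + resonates(3) = 7 ✓
Line 3: underneath(3) + faint(1) + weed(1) = 5 ✓

The first line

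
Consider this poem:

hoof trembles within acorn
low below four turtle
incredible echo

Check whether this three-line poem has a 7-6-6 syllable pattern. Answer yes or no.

Line 1: "hoof trembles within acorn": 1+2+2+2 = 7 ✓
Line 2: "low below four turtle": 1+2+1+2 = 6 ✓
Line 3: "incredible echo": 4+2 = 6 ✓

Yes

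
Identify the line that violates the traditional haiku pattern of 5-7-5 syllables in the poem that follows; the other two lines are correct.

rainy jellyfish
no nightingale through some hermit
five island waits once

Line 2

Line 1: rainy (2), jellyfish (3) → 5 ✓
Line 2: no (1), nightingale (3), through (1), some (1), hermit (2) → 8 (expected 7)
Line 3: five (1), island (2), waits (1), once (1) → 5 ✓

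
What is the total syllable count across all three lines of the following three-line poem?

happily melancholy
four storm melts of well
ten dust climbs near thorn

17

Line 1: "happily melancholy": 3+4 = 7
Line 2: "four storm melts of well": 1+1+1+1+1 = 5
Line 3: "ten dust climbs near thorn": 1+1+1+1+1 = 5
Total: 7 + 5 + 5 = 17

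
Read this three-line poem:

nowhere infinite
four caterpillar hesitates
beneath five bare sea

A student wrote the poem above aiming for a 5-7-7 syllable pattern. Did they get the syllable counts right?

No

Line 1: nowhere (2), infinite (3) → 5 ✓
Line 2: four (1), caterpillar (4), hesitates (3) → 8 (expected 7)
Line 3: beneath (2), five (1), bare (1), sea (1) → 5 (expected 7)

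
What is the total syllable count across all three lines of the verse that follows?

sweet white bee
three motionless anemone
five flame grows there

Line 1: "sweet white bee": 1+1+1 = 3
Line 2: "three motionless anemone": 1+3+4 = 8
Line 3: "five flame grows there": 1+1+1+1 = 4
Total: 3 + 8 + 4 = 15

15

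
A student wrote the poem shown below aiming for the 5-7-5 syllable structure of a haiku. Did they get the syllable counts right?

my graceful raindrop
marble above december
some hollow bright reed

Line 1: my (1), graceful (2), raindrop (2) → 5 ✓
Line 2: marble (2), above (2), december (3) → 7 ✓
Line 3: some (1), hollow (2), bright (1), reed (1) → 5 ✓

Yes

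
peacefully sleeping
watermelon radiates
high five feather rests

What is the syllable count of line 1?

5

Line 1: peacefully (3), sleeping (2) → 5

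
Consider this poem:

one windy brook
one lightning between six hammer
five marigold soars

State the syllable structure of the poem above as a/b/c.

4/8/5

Line 1: "one windy brook": 1+2+1 = 4
Line 2: "one lightning between six hammer": 1+2+2+1+2 = 8
Line 3: "five marigold soars": 1+3+1 = 5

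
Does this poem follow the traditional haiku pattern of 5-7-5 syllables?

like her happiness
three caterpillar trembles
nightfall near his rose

Yes

Line 1: "like her happiness": 1+1+3 = 5 ✓
Line 2: "three caterpillar trembles": 1+4+2 = 7 ✓
Line 3: "nightfall near his rose": 2+1+1+1 = 5 ✓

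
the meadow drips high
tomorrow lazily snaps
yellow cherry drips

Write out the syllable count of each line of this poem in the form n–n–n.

Line 1: "the meadow drips high": 1+2+1+1 = 5
Line 2: "tomorrow lazily snaps": 3+3+1 = 7
Line 3: "yellow cherry drips": 2+2+1 = 5

5–7–5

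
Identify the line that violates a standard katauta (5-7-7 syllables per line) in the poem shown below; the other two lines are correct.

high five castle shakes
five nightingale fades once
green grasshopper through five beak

The second line

Line 1: high (1), five (1), castle (2), shakes (1) → 5 ✓
Line 2: five (1), nightingale (3), fades (1), once (1) → 6 (expected 7)
Line 3: green (1), grasshopper (3), through (1), five (1), beak (1) → 7 ✓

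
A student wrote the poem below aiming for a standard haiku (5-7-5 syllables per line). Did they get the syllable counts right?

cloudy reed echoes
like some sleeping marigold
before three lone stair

Yes

Line 1: cloudy (2), reed (1), echoes (2) → 5 ✓
Line 2: like (1), some (1), sleeping (2), marigold (3) → 7 ✓
Line 3: before (2), three (1), lone (1), stair (1) → 5 ✓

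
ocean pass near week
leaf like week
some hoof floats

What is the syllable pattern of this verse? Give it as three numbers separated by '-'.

Line 1: ocean(2) + pass(1) + near(1) + week(1) = 5
Line 2: leaf(1) + like(1) + week(1) = 3
Line 3: some(1) + hoof(1) + floats(1) = 3

5-3-3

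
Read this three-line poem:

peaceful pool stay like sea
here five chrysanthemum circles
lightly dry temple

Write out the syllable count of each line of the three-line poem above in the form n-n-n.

6-8-5

Line 1: peaceful(2) + pool(1) + stay(1) + like(1) + sea(1) = 6
Line 2: here(1) + five(1) + chrysanthemum(4) + circles(2) = 8
Line 3: lightly(2) + dry(1) + temple(2) = 5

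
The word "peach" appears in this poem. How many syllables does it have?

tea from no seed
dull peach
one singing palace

1

"peach" has 1 syllable.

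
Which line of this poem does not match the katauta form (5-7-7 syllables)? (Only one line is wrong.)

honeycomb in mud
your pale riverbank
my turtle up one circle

Line 1: honeycomb(3) + in(1) + mud(1) = 5 ✓
Line 2: your(1) + pale(1) + riverbank(3) = 5 (expected 7)
Line 3: my(1) + turtle(2) + up(1) + one(1) + circle(2) = 7 ✓

Line 2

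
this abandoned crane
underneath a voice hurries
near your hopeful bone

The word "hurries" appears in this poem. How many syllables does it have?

2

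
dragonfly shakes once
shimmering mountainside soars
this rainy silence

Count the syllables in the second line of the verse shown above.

The second line: shimmering (3), mountainside (3), soars (1) → 7

7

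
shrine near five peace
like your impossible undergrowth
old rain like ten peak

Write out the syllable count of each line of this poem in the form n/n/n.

4/9/5

Line 1: shrine (1), near (1), five (1), peace (1) → 4
Line 2: like (1), your (1), impossible (4), undergrowth (3) → 9
Line 3: old (1), rain (1), like (1), ten (1), peak (1) → 5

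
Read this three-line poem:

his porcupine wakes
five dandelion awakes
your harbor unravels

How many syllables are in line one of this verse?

Line one: his (1), porcupine (3), wakes (1) → 5

5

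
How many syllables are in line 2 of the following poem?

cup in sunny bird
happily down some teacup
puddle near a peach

Line 2: "happily down some teacup": 3+1+1+2 = 7

7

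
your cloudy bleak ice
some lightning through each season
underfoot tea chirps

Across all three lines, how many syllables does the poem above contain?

Line 1: your(1) + cloudy(2) + bleak(1) + ice(1) = 5
Line 2: some(1) + lightning(2) + through(1) + each(1) + season(2) = 7
Line 3: underfoot(3) + tea(1) + chirps(1) = 5
Total: 5 + 7 + 5 = 17

17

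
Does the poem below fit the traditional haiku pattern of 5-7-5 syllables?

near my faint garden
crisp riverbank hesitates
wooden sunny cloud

Line 1: near (1), my (1), faint (1), garden (2) → 5 ✓
Line 2: crisp (1), riverbank (3), hesitates (3) → 7 ✓
Line 3: wooden (2), sunny (2), cloud (1) → 5 ✓

Yes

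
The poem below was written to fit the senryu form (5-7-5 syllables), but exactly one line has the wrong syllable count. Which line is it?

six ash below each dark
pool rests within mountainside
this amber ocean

Line 1

Line 1: six (1), ash (1), below (2), each (1), dark (1) → 6 (expected 5)
Line 2: pool (1), rests (1), within (2), mountainside (3) → 7 ✓
Line 3: this (1), amber (2), ocean (2) → 5 ✓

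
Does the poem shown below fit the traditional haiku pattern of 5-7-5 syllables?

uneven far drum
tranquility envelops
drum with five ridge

No

Line 1: "uneven far drum": 3+1+1 = 5 ✓
Line 2: "tranquility envelops": 4+3 = 7 ✓
Line 3: "drum with five ridge": 1+1+1+1 = 4 (expected 5)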